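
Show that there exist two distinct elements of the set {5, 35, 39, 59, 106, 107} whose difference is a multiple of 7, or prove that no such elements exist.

Residues mod 7: 5↦5, 35↦0, 39↦4, 59↦3, 106↦1, 107↦2.
All 6 residues are distinct, so no two elements differ by a multiple of 7.

No such pair exists.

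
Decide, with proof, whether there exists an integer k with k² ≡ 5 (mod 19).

k = 9

k = 9 works: 9² = 81, and 81 − 5 = 76 = 4·19.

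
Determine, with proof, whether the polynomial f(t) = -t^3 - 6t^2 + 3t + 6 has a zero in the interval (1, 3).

Yes, f has a root in the interval.

f(1) = 2 and f(3) = -66, which have opposite signs.
f is continuous everywhere (it is a polynomial), in particular on [1, 3].
By the Intermediate Value Theorem f must vanish at some point of (1, 3).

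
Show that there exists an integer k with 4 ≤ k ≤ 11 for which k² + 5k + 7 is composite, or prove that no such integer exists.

At k = 5: 5² + 5·5 + 7 = 57 = 3·19, which is composite.

k = 5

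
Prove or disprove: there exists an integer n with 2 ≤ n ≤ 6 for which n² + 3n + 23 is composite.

At n = 2: 2² + 3·2 + 23 = 33 = 3·11, which is composite.

n = 2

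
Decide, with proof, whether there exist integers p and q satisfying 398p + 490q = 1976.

p = 117, q = -91

gcd(398, 490) = 2, and 2 divides 1976, so integer solutions exist.
Dividing through by 2 reduces the equation to 199p + 245q = 988.
Euclidean algorithm: 245 = 1·199 + 46, 199 = 4·46 + 15, 46 = 3·15 + 1, 15 = 15·1 + 0.
Unwinding: 1 = 46 − 3·15 = 46 − 3·(199 − 4·46) = −3·199 + 13·46 = −3·199 + 13·(245 − 1·199) = 13·245 − 16·199, i.e. 199·(-16) + 245·13 = 1.
Times 988: 199·(-15808) + 245·12844 = 988, so (-15808, 12844) solves it.
Shifting by a multiple of (245, −199) keeps it a solution: p = -15808 + 65·245 = 117, q = 12844 − 65·199 = -91.
Indeed 398·117 + 490·(-91) = 46566 − 44590 = 1976.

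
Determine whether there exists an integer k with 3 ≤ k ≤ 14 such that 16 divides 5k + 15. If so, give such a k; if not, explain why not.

Scanning upward from k = 3 gives 30, 35, 40, 45, 50, 55, 60, 65, 70, 75, none divisible by 16. At k = 13 we get 5·13 + 15 = 80, and 80 = 16·5.

k = 13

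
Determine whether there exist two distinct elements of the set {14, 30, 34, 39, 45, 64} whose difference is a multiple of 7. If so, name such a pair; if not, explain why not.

No, no such pair exists.

Residues mod 7: 14↦0, 30↦2, 34↦6, 39↦4, 45↦3, 64↦1.
No residue repeats among the 6 elements, so no pair has difference ≡ 0 (mod 7).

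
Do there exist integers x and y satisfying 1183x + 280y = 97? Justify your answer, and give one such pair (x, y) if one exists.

Both 1183 and 280 are divisible by gcd(1183, 280) = 7, hence so is any combination 1183x + 280y.
However 97 leaves remainder 6 on division by 7.
So the equation is unsolvable over ℤ.

There are no such integers.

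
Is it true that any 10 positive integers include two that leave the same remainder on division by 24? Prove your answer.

Consider the 10 integers 75, 76, …, 84. They lie in distinct residue classes modulo 24, since 10 ≤ 24.
Hence this collection has no pair with equal remainders mod 24, disproving the claim.

No; for instance {75, 76, 77, 78, 79, 80, 81, 82, 83, 84} is a counterexample.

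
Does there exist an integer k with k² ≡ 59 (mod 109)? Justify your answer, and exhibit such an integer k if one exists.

Apply Euler's criterion with the prime 109: 59 is a quadratic residue iff 59^54 ≡ 1 (mod 109), and a non-residue iff it is ≡ −1.
Squaring successively (mod 109): 59^2 = 3481 ≡ 102; 59^4 ≡ 102² = 10404 ≡ 49; 59^8 ≡ 49² = 2401 ≡ 3; 59^16 ≡ 3² = 9 ≡ 9; 59^32 ≡ 9² = 81 ≡ 81.
Since 54 = 32 + 16 + 4 + 2, 59^54 ≡ 81 · 9 · 49 · 102; multiplying out mod 109: 81·9 = 729 ≡ 75, then 75·49 = 3675 ≡ 78, then 78·102 = 7956 ≡ 108. Thus 59^54 ≡ 108 ≡ −1 (mod 109).
By Euler's criterion 59 is a quadratic non-residue mod 109: no k satisfies k² ≡ 59 (mod 109).

No, no such integer exists.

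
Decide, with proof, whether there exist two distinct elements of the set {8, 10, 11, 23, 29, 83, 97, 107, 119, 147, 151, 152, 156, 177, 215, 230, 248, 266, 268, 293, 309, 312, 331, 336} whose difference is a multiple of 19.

Both 8 and 293 leave remainder 8 on division by 19; their difference 285 = 15·19 is a multiple of 19.

Yes: 8 and 293.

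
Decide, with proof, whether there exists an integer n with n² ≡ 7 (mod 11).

Since (11 − n)² ≡ n² (mod 11), it suffices to square n = 0, 1, …, 5: the residues are 0, 1, 4, 9, 5, 3.
So the quadratic residues mod 11 are {0, 1, 3, 4, 5, 9}, and 7 is not among them.
Hence no integer n has n² ≡ 7 (mod 11).

No such integer exists.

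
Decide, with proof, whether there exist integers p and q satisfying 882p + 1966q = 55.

No such integers exist.

gcd(882, 1966) = 2, so every integer of the form 882p + 1966q is a multiple of 2.
However 55 leaves remainder 1 on division by 2.
Therefore 882p + 1966q = 55 has no solution in integers.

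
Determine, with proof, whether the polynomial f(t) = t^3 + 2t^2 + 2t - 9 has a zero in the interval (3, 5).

Evaluate at the endpoints: f(3) = 42, f(5) = 176 — same sign (positive).
f'(t) = 3t^2 + 4t + 2 has discriminant 4² − 4·3·2 = -8 < 0, so f' has no real roots and is positive for every real t.
So f is strictly increasing; between 3 and 5 its values lie between f(3) = 42 and f(5) = 176, all positive. Therefore f has no root in (3, 5).

No such root exists.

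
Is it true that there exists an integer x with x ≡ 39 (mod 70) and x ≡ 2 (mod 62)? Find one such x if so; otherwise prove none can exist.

No such integer exists.

Reduce both congruences modulo 2, which divides 70 and 62: they say x ≡ 39 (mod 2) and x ≡ 2 (mod 2).
However 39 ≡ 1 and 2 ≡ 0 (mod 2), and 1 ≠ 0.
Hence the system has no solution.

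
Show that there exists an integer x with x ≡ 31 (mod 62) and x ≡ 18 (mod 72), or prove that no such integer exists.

Both moduli are multiples of 2 = gcd(62, 72), so any solution would satisfy x ≡ 31 and x ≡ 18 modulo 2 simultaneously.
But 31 mod 2 = 1 while 18 mod 2 = 0, a contradiction.
Therefore no such x exists.

No, no such integer exists.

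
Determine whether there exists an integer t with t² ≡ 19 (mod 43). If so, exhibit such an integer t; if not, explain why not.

There is no such integer.

Apply Euler's criterion with the prime 43: 19 is a quadratic residue iff 19^21 ≡ 1 (mod 43), and a non-residue iff it is ≡ −1.
Repeated squaring mod 43: 19^2 = 361 ≡ 17; 19^4 ≡ 17² = 289 ≡ 31; 19^8 ≡ 31² = 961 ≡ 15; 19^16 ≡ 15² = 225 ≡ 10.
Since 21 = 16 + 4 + 1, 19^21 ≡ 10 · 31 · 19; multiplying out mod 43: 10·31 = 310 ≡ 9, then 9·19 = 171 ≡ 42. Thus 19^21 ≡ 42 ≡ −1 (mod 43).
By Euler's criterion 19 is a quadratic non-residue mod 43: no t satisfies t² ≡ 19 (mod 43).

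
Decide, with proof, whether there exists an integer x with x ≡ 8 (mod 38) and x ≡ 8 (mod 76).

x = 8

The moduli are not coprime: gcd(38, 76) = 38. Compatibility requires 38 ∣ (8 − 8) = 0, which holds, so solutions exist.
The smallest candidate x = 8 works directly: 8 ≡ 8 (mod 76).
Check: 8 mod 38 = 8, 8 mod 76 = 8. ✓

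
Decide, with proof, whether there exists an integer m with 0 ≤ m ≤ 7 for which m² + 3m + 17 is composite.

At m = 5: 5² + 3·5 + 17 = 57 = 3·19, which is composite.

m = 5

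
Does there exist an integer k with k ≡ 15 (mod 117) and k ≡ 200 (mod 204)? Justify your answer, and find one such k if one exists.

No, no such integer exists.

Both moduli are multiples of 3 = gcd(117, 204), so any solution would satisfy k ≡ 15 and k ≡ 200 modulo 3 simultaneously.
These are incompatible: 15 − 200 = -185 is not divisible by 3.
Hence the system has no solution.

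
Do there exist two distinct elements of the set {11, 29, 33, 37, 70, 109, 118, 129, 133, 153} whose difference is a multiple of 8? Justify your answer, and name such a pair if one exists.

The pair (29, 37) works.

Reduce each element mod 8: 11↦3, 29↦5, 33↦1, 37↦5, 70↦6, 109↦5, 118↦6, 129↦1, 133↦5, 153↦1. The residue 5 repeats (at 29 and 37), and 37 − 29 = 8 = 1·8.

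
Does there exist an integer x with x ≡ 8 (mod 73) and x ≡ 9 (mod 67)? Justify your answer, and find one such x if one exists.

x = 4096

Since 73 and 67 share no common factor, CRT says the pair of congruences has a solution (unique mod 4891).
Any solution of the first congruence is x = 8 + 73t; substituting into the second, 73t ≡ 9 − 8 ≡ 1 (mod 67).
73 ≡ 6 (mod 67), so this reads 6t ≡ 1 (mod 67). To invert 6 modulo 67: 67 = 11·6 + 1, 6 = 6·1 + 0, and unwinding, 1 = 67 − 11·6. Thus 6⁻¹ ≡ -11 ≡ 56 (mod 67).
Therefore t ≡ 56·1 = 56 (mod 67).
Taking t = 56 gives x = 8 + 73·56 = 4096.
Check: 4096 mod 73 = 8, 4096 mod 67 = 9. ✓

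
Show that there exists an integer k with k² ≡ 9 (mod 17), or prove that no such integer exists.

k = 14

k = 14 works: 14² = 196, and 196 − 9 = 187 = 11·17.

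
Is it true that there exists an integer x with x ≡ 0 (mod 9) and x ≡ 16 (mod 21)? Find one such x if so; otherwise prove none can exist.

Both moduli are multiples of 3 = gcd(9, 21), so any solution would satisfy x ≡ 0 and x ≡ 16 modulo 3 simultaneously.
But 0 mod 3 = 0 while 16 mod 3 = 1, a contradiction.
Therefore no such x exists.

There is no such integer.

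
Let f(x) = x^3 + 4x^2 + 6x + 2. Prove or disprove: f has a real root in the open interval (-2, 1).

Yes, f has a root in the interval.

f(-2) = -2 and f(1) = 13, which have opposite signs.
f is continuous everywhere (it is a polynomial), in particular on [-2, 1].
By the Intermediate Value Theorem f must vanish at some point of (-2, 1).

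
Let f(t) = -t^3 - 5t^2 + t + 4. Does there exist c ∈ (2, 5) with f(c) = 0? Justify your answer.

f(2) = -22 and f(5) = -241, both negative, so a sign-change argument is unavailable; we show f keeps this sign on the whole interval.
Substitute t = 2 + u, where 0 < u < 3 on the interval. Expanding, f(2 + u) = -u^3 - 11u^2 - 31u - 22.
All 4 nonzero coefficients of this polynomial in u are negative; hence for u > 0 the value is a sum of negative terms (the constant -22 among them).
Therefore f(t) < 0 throughout (2, 5), and f has no zero there.

f has no root in that interval.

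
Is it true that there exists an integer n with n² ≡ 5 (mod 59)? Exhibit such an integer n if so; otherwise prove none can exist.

n = 8

n = 8 works: 8² = 64, and 64 − 5 = 59 = 1·59.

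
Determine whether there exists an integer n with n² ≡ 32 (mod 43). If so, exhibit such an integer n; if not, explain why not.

There is no such integer.

43 is prime, so by Euler's criterion 32 is a square mod 43 iff 32^((43−1)/2) = 32^21 ≡ 1 (mod 43).
Repeated squaring mod 43: 32^2 = 1024 ≡ 35; 32^4 ≡ 35² = 1225 ≡ 21; 32^8 ≡ 21² = 441 ≡ 11; 32^16 ≡ 11² = 121 ≡ 35.
Since 21 = 16 + 4 + 1, 32^21 ≡ 35 · 21 · 32; multiplying out mod 43: 35·21 = 735 ≡ 4, then 4·32 = 128 ≡ 42. Thus 32^21 ≡ 42 ≡ −1 (mod 43).
The value −1 means 32 is a non-residue modulo 43, so n² ≡ 32 (mod 43) is impossible.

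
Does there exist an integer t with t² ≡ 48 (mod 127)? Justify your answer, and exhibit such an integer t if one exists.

127 is prime, so by Euler's criterion 48 is a square mod 127 iff 48^((127−1)/2) = 48^63 ≡ 1 (mod 127).
Repeated squaring mod 127: 48^2 = 2304 ≡ 18; 48^4 ≡ 18² = 324 ≡ 70; 48^8 ≡ 70² = 4900 ≡ 74; 48^16 ≡ 74² = 5476 ≡ 15; 48^32 ≡ 15² = 225 ≡ 98.
Since 63 = 32 + 16 + 8 + 4 + 2 + 1, 48^63 ≡ 98 · 15 · 74 · 70 · 18 · 48; multiplying out mod 127: 98·15 = 1470 ≡ 73, then 73·74 = 5402 ≡ 68, then 68·70 = 4760 ≡ 61, then 61·18 = 1098 ≡ 82, then 82·48 = 3936 ≡ 126. Thus 48^63 ≡ 126 ≡ −1 (mod 127).
The value −1 means 48 is a non-residue modulo 127, so t² ≡ 48 (mod 127) is impossible.

No, no such integer exists.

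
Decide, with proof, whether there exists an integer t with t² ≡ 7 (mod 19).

t = 11 works: 11² = 121, and 121 − 7 = 114 = 6·19.

t = 11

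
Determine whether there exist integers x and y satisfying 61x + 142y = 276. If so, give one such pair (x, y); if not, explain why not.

Since gcd(61, 142) = 1, every integer is an integer combination of 61 and 142.
Euclidean algorithm: 142 = 2·61 + 20, 61 = 3·20 + 1, 20 = 20·1 + 0.
Back-substituting, 1 = 61 − 3·20 = 61 − 3·(142 − 2·61) = −3·142 + 7·61; that is, 61·7 + 142·(-3) = 1.
Scaling by 276 gives the particular solution (x, y) = (1932, -828).
The general solution is x = 1932 + 142k, y = -828 − 61k; taking k = -13 gives the smaller pair x = 86, y = -35.
Indeed 61·86 + 142·(-35) = 5246 − 4970 = 276.

x = 86, y = -35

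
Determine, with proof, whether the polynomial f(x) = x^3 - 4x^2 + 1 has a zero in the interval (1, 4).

f(1) = -2 and f(4) = 1, which have opposite signs.
f is continuous everywhere (it is a polynomial), in particular on [1, 4].
By the Intermediate Value Theorem, f takes the value 0 somewhere in the open interval.

Such a root exists.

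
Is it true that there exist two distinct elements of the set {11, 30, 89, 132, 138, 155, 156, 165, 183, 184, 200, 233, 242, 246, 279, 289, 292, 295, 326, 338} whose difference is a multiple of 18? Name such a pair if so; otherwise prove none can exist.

Yes: 11 and 155.

Reduce each element mod 18: 11↦11, 30↦12, 89↦17, 132↦6, 138↦12, 155↦11, 156↦12, 165↦3, 183↦3, 184↦4, 200↦2, 233↦17, 242↦8, 246↦12, 279↦9, 289↦1, 292↦4, 295↦7, 326↦2, 338↦14. The residue 11 repeats (at 11 and 155), and 155 − 11 = 144 = 8·18.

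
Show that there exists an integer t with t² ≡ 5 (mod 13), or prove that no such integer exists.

Squares mod 13 repeat after t = 6 (as (−t)² = t²); for t = 0..6 they are 0, 1, 4, 9, 3, 12, 10.
The set of squares mod 13 is therefore {0, 1, 3, 4, 9, 10, 12}, which does not contain 5.
Hence no integer t has t² ≡ 5 (mod 13).

No, no such integer exists.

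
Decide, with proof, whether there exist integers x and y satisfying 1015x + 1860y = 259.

gcd(1015, 1860) = 5, so every integer of the form 1015x + 1860y is a multiple of 5.
However 259 leaves remainder 4 on division by 5.
So the equation is unsolvable over ℤ.

There are no such integers.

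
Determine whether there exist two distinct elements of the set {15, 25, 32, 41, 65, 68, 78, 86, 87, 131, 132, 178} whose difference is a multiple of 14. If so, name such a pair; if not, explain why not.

Two integers differ by a multiple of 14 exactly when they have the same residue mod 14. The residues are 15↦1, 25↦11, 32↦4, 41↦13, 65↦9, 68↦12, 78↦8, 86↦2, 87↦3, 131↦5, 132↦6, 178↦10.
No residue repeats among the 12 elements, so no pair has difference ≡ 0 (mod 14).

There is no such pair.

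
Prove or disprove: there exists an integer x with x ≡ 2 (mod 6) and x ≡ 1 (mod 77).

x = 386

Since 6 and 77 share no common factor, CRT says the pair of congruences has a solution (unique mod 462).
Write x = 2 + 6t and require 2 + 6t ≡ 1 (mod 77), i.e. 6t ≡ 76 (mod 77).
Since 6·13 = 78 = 1·77 + 1, the inverse of 6 mod 77 is 13.
Therefore t ≡ 13·76 = 988 ≡ 64 (mod 77).
With t = 64: x = 2 + 6·64 = 386.
Indeed 386 ≡ 2 (mod 6) and 386 ≡ 1 (mod 77).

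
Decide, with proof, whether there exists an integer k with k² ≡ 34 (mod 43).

There is no such integer.

Apply Euler's criterion with the prime 43: 34 is a quadratic residue iff 34^21 ≡ 1 (mod 43), and a non-residue iff it is ≡ −1.
Squaring successively (mod 43): 34^2 = 1156 ≡ 38; 34^4 ≡ 38² = 1444 ≡ 25; 34^8 ≡ 25² = 625 ≡ 23; 34^16 ≡ 23² = 529 ≡ 13.
Since 21 = 16 + 4 + 1, 34^21 ≡ 13 · 25 · 34; multiplying out mod 43: 13·25 = 325 ≡ 24, then 24·34 = 816 ≡ 42. Thus 34^21 ≡ 42 ≡ −1 (mod 43).
By Euler's criterion 34 is a quadratic non-residue mod 43: no k satisfies k² ≡ 34 (mod 43).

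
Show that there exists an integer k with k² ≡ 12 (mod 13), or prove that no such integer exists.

k = 8

Take k = 8. Then 8² = 64 = 4·13 + 12, so 8² ≡ 12 (mod 13).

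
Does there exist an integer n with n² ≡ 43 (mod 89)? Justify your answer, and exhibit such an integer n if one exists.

Apply Euler's criterion with the prime 89: 43 is a quadratic residue iff 43^44 ≡ 1 (mod 89), and a non-residue iff it is ≡ −1.
Squaring successively (mod 89): 43^2 = 1849 ≡ 69; 43^4 ≡ 69² = 4761 ≡ 44; 43^8 ≡ 44² = 1936 ≡ 67; 43^16 ≡ 67² = 4489 ≡ 39; 43^32 ≡ 39² = 1521 ≡ 8.
Since 44 = 32 + 8 + 4, 43^44 ≡ 8 · 67 · 44; multiplying out mod 89: 8·67 = 536 ≡ 2, then 2·44 = 88 ≡ 88. Thus 43^44 ≡ 88 ≡ −1 (mod 89).
By Euler's criterion 43 is a quadratic non-residue mod 89: no n satisfies n² ≡ 43 (mod 89).

There is no such integer.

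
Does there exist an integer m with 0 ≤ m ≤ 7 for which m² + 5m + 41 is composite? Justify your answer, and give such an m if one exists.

At m = 2: 2² + 5·2 + 41 = 55 = 5·11, which is composite.

m = 2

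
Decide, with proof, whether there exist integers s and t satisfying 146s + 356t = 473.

No, no such integers exist.

Any value of 146s + 356t is a multiple of gcd(146, 356) = 2.
But 473 = 2·236 + 1, so 2 ∤ 473.
Hence no integers s, t satisfy the equation.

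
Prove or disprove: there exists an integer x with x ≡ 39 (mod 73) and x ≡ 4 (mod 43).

gcd(73, 43) = 1, so the Chinese Remainder Theorem guarantees exactly one residue class mod 3139 satisfying both.
Write x = 39 + 73t and require 39 + 73t ≡ 4 (mod 43), i.e. 73t ≡ 8 (mod 43).
73 ≡ 30 (mod 43), so this reads 30t ≡ 8 (mod 43). To invert 30 modulo 43: 43 = 1·30 + 13, 30 = 2·13 + 4, 13 = 3·4 + 1, 4 = 4·1 + 0, and unwinding, 1 = 13 − 3·4 = 13 − 3·(30 − 2·13) = −3·30 + 7·13 = −3·30 + 7·(43 − 1·30) = 7·43 − 10·30. Thus 30⁻¹ ≡ -10 ≡ 33 (mod 43).
Multiplying by 33: t ≡ 33·8 = 264 ≡ 6 (mod 43).
With t = 6: x = 39 + 73·6 = 477.
Check: 477 mod 73 = 39, 477 mod 43 = 4. ✓

x = 477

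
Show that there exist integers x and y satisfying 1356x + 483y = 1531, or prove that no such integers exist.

Both 1356 and 483 are divisible by gcd(1356, 483) = 3, hence so is any combination 1356x + 483y.
However 1531 leaves remainder 1 on division by 3.
Therefore 1356x + 483y = 1531 has no solution in integers.

No, no such integers exist.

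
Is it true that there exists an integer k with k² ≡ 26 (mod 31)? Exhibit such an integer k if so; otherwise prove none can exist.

Apply Euler's criterion with the prime 31: 26 is a quadratic residue iff 26^15 ≡ 1 (mod 31), and a non-residue iff it is ≡ −1.
Squaring successively (mod 31): 26^2 = 676 ≡ 25; 26^4 ≡ 25² = 625 ≡ 5; 26^8 ≡ 5² = 25 ≡ 25.
Since 15 = 8 + 4 + 2 + 1, 26^15 ≡ 25 · 5 · 25 · 26; multiplying out mod 31: 25·5 = 125 ≡ 1, then 1·25 = 25 ≡ 25, then 25·26 = 650 ≡ 30. Thus 26^15 ≡ 30 ≡ −1 (mod 31).
The value −1 means 26 is a non-residue modulo 31, so k² ≡ 26 (mod 31) is impossible.

There is no such integer.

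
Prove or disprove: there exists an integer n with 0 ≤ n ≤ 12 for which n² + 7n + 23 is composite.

n = 8

At n = 8: 8² + 7·8 + 23 = 143 = 11·13, which is composite.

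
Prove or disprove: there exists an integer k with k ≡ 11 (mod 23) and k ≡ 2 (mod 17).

gcd(23, 17) = 1, so the Chinese Remainder Theorem guarantees exactly one residue class mod 391 satisfying both.
Write k = 11 + 23t and require 11 + 23t ≡ 2 (mod 17), i.e. 23t ≡ 8 (mod 17).
23 ≡ 6 (mod 17), so this reads 6t ≡ 8 (mod 17). Invert 6 mod 17 by the Euclidean algorithm: 17 = 2·6 + 5, 6 = 1·5 + 1, 5 = 5·1 + 0; back-substituting, 1 = 6 − 1·5 = 6 − (17 − 2·6) = −17 + 3·6. Hence 6·3 ≡ 1, so 6⁻¹ ≡ 3 (mod 17).
Therefore t ≡ 3·8 = 24 ≡ 7 (mod 17).
Taking t = 7 gives k = 11 + 23·7 = 172.
Check: 172 mod 23 = 11, 172 mod 17 = 2. ✓

k = 172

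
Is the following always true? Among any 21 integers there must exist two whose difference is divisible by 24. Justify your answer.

No, the set {78, 79, 80, 81, 82, 83, 84, 85, 86, 87, 88, 89, 90, 91, 92, 93, 94, 95, 96, 97, 98} is a counterexample.

Take the 21 consecutive integers 78, 79, …, 98: their residues mod 24 are all distinct because 21 ≤ 24.
The differences between them range over 1, …, 20, none of which is divisible by 24.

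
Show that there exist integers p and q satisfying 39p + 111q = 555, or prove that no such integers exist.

Since gcd(39, 111) = 3 and 555 = 3·185, Bézout's identity guarantees a solution.
Dividing through by 3 reduces the equation to 13p + 37q = 185.
Euclidean algorithm: 37 = 2·13 + 11, 13 = 1·11 + 2, 11 = 5·2 + 1, 2 = 2·1 + 0.
Back-substituting, 1 = 11 − 5·2 = 11 − 5·(13 − 1·11) = −5·13 + 6·11 = −5·13 + 6·(37 − 2·13) = 6·37 − 17·13; that is, 13·(-17) + 37·6 = 1.
Multiplying through by 185: p = (-17)·185 = -3145, q = 6·185 = 1110 is a solution.
Adding 85·37 to p and subtracting 85·13 from q gives the tidier solution (0, 5).
Check: 39·0 + 111·5 = 0 + 555 = 555. ✓

p = 0, q = 5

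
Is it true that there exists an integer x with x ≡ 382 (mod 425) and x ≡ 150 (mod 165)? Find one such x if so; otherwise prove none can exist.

Both moduli are multiples of 5 = gcd(425, 165), so any solution would satisfy x ≡ 382 and x ≡ 150 modulo 5 simultaneously.
But 382 mod 5 = 2 while 150 mod 5 = 0, a contradiction.
So no integer satisfies both congruences.

There is no such integer.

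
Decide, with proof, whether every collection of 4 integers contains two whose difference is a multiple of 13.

No; for instance {55, 56, 57, 58} is a counterexample.

Try 4 consecutive integers, 55, 56, 57, 58. Their remainders mod 13 are 3, 4, 5, 6 — pairwise different, as any 4 ≤ 13 consecutive integers have distinct residues.
The differences between them range over 1, …, 3, none of which is divisible by 13.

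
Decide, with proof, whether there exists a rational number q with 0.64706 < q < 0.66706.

Look for a denominator N such that an integer falls strictly between N·0.64706 and N·0.66706. N = 3 works: 3·0.64706 = 1.94118 < 2 < 2.00118 = 3·0.66706.
Hence 2/3 is a rational number with 0.64706 < 2/3 < 0.66706.

q = 2/3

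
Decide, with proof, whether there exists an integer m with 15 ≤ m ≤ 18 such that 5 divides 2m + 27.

There is no such integer m in that range.

The values of 2m + 27 for m = 15, 16, 17, 18 are 57, 59, 61, 63; reduced mod 5 these are 2, 4, 1, 3.
None is 0, so 5 never divides 2m + 27 on this range.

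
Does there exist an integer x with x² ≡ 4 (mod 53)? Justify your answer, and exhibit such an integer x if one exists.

Take x = 2. Then 2² = 4, and since 0 ≤ 4 < 53 this is already reduced: 2² ≡ 4 (mod 53).

x = 2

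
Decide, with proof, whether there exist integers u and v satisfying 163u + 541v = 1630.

163 and 541 are coprime, so 163u + 541v ranges over all of ℤ.
Run the Euclidean algorithm on 541 and 163: 541 = 3·163 + 52, 163 = 3·52 + 7, 52 = 7·7 + 3, 7 = 2·3 + 1, 3 = 3·1 + 0.
Back-substituting, 1 = 7 − 2·3 = 7 − 2·(52 − 7·7) = −2·52 + 15·7 = −2·52 + 15·(163 − 3·52) = 15·163 − 47·52 = 15·163 − 47·(541 − 3·163) = −47·541 + 156·163; that is, 163·156 + 541·(-47) = 1.
Scaling by 1630 gives the particular solution (u, v) = (254280, -76610).
The general solution is u = 254280 + 541k, v = -76610 − 163k; taking k = -470 gives the smaller pair u = 10, v = 0.
Check: 163·10 + 541·0 = 1630 + 0 = 1630. ✓

u = 10, v = 0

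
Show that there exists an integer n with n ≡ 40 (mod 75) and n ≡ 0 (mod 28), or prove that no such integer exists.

n = 1540

gcd(75, 28) = 1, so the Chinese Remainder Theorem guarantees exactly one residue class mod 2100 satisfying both.
Any solution of the first congruence is n = 40 + 75t; substituting into the second, 75t ≡ 0 − 40 ≡ 16 (mod 28).
75 ≡ 19 (mod 28), so this reads 19t ≡ 16 (mod 28). Since 19·3 = 57 = 2·28 + 1, the inverse of 19 mod 28 is 3.
Multiplying by 3: t ≡ 3·16 = 48 ≡ 20 (mod 28).
With t = 20: n = 40 + 75·20 = 1540.
Indeed 1540 ≡ 40 (mod 75) and 1540 ≡ 0 (mod 28).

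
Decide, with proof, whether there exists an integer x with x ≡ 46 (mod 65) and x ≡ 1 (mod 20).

x = 241

Here gcd(65, 20) = 5, and both 46 and 1 leave remainder 1 mod 5, so the system is consistent.
Step through x = 46, 46 + 65, 46 + 2·65, …: the values 46, 111, 176, 241 reduce mod 20 to 6, 11, 16, 1. The value 241 hits 1.
Check: 241 mod 65 = 46, 241 mod 20 = 1. ✓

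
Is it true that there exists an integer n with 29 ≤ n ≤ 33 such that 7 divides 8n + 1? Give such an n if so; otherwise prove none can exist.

No, no such integer n in that range exists.

For n = 29, 30, …, 33 the values of 8n + 1 modulo 7 are 2, 3, 4, 5, 6 respectively.
The residue 0 does not occur, so no n in [29, 33] makes 8n + 1 a multiple of 7.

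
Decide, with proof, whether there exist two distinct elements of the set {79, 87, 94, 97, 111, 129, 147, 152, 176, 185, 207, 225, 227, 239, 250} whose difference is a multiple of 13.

87 mod 13 = 9 and 152 mod 13 = 9, so 152 − 87 = 65 = 5·13.

87 and 152 are such a pair.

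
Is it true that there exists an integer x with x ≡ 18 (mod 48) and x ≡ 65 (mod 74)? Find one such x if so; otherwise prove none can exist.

No, no such integer exists.

Reduce both congruences modulo 2, which divides 48 and 74: they say x ≡ 18 (mod 2) and x ≡ 65 (mod 2).
But 18 mod 2 = 0 while 65 mod 2 = 1, a contradiction.
So no integer satisfies both congruences.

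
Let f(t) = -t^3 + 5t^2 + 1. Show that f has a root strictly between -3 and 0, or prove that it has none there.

The endpoint values f(-3) = 73 and f(0) = 1 are both positive. Claim: f(t) > 0 for every t in (-3, 0).
Shift to the endpoint 0: with t = −u (0 < u < 3), one computes f(−u) = u^3 + 5u^2 + 1.
The nonzero coefficients here are all positive, so for u > 0 every term is positive (or zero), and the constant term 1 is strictly positive.
Therefore f(t) > 0 throughout (-3, 0), and f has no zero there.

f has no root in that interval.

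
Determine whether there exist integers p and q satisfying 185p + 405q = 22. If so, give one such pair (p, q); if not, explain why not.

No, no such integers exist.

Any value of 185p + 405q is a multiple of gcd(185, 405) = 5.
But 22 is not a multiple of 5 (it leaves remainder 2).
Hence no integers p, q satisfy the equation.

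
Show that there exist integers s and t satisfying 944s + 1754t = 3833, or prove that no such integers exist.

Both 944 and 1754 are divisible by gcd(944, 1754) = 2, hence so is any combination 944s + 1754t.
But 3833 is not a multiple of 2 (it leaves remainder 1).
Therefore 944s + 1754t = 3833 has no solution in integers.

No such integers exist.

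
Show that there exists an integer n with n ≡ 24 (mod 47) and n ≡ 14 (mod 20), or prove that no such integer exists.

n = 494

gcd(47, 20) = 1, so the Chinese Remainder Theorem guarantees exactly one residue class mod 940 satisfying both.
Any solution of the first congruence is n = 24 + 47t; substituting into the second, 47t ≡ 14 − 24 ≡ 10 (mod 20).
47 ≡ 7 (mod 20), so this reads 7t ≡ 10 (mod 20). Since 7·3 = 21 = 1·20 + 1, the inverse of 7 mod 20 is 3.
Multiplying by 3: t ≡ 3·10 = 30 ≡ 10 (mod 20).
With t = 10: n = 24 + 47·10 = 494.
Verify: 494 = 10·47 + 24 and 494 = 24·20 + 14. ✓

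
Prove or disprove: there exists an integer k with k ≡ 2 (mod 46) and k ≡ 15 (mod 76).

gcd(46, 76) = 2. If k ≡ 2 (mod 46) and k ≡ 15 (mod 76), then k ≡ 2 (mod 2) and k ≡ 15 (mod 2).
However 2 ≡ 0 and 15 ≡ 1 (mod 2), and 0 ≠ 1.
Hence the system has no solution.

There is no such integer.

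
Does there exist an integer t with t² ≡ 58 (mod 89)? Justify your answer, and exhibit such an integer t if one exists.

No, no such integer exists.

Apply Euler's criterion with the prime 89: 58 is a quadratic residue iff 58^44 ≡ 1 (mod 89), and a non-residue iff it is ≡ −1.
Repeated squaring mod 89: 58^2 = 3364 ≡ 71; 58^4 ≡ 71² = 5041 ≡ 57; 58^8 ≡ 57² = 3249 ≡ 45; 58^16 ≡ 45² = 2025 ≡ 67; 58^32 ≡ 67² = 4489 ≡ 39.
Since 44 = 32 + 8 + 4, 58^44 ≡ 39 · 45 · 57; multiplying out mod 89: 39·45 = 1755 ≡ 64, then 64·57 = 3648 ≡ 88. Thus 58^44 ≡ 88 ≡ −1 (mod 89).
By Euler's criterion 58 is a quadratic non-residue mod 89: no t satisfies t² ≡ 58 (mod 89).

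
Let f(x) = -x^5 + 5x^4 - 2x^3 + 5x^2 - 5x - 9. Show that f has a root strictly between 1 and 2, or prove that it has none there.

Yes, f has a root in the interval.

f(1) = -7 and f(2) = 33, which have opposite signs.
As a polynomial, f is continuous on every closed interval.
By the Intermediate Value Theorem f must vanish at some point of (1, 2).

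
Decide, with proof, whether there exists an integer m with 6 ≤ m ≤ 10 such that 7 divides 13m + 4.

No, no such integer m in that range exists.

The values of 13m + 4 for m = 6, 7, …, 10 are 82, 95, 108, 121, 134; reduced mod 7 these are 5, 4, 3, 2, 1.
Since 0 is absent from this list, 7 ∤ 13m + 4 for every m with 6 ≤ m ≤ 10.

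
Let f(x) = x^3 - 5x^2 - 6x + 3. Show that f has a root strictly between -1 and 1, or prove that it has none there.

Such a root exists.

f(-1) = 3 and f(1) = -7, which have opposite signs.
As a polynomial, f is continuous on every closed interval.
By the Intermediate Value Theorem f must vanish at some point of (-1, 1).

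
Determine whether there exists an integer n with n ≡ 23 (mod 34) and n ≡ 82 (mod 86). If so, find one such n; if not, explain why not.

gcd(34, 86) = 2. If n ≡ 23 (mod 34) and n ≡ 82 (mod 86), then n ≡ 23 (mod 2) and n ≡ 82 (mod 2).
But 23 mod 2 = 1 while 82 mod 2 = 0, a contradiction.
Hence the system has no solution.

There is no such integer.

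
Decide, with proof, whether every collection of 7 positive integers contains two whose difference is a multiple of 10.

No, the set {28, 29, 30, 31, 32, 33, 34} is a counterexample.

Take the 7 consecutive integers 28, 29, …, 34: their residues mod 10 are all distinct because 7 ≤ 10.
No two share a residue, so no pair has difference divisible by 10; the claim fails for this set.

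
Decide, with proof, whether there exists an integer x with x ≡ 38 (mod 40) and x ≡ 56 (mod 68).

gcd(40, 68) = 4. If x ≡ 38 (mod 40) and x ≡ 56 (mod 68), then x ≡ 38 (mod 4) and x ≡ 56 (mod 4).
These are incompatible: 38 − 56 = -18 is not divisible by 4.
Therefore no such x exists.

No, no such integer exists.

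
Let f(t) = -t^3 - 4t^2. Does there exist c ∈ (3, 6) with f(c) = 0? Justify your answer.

f has no root in that interval.

The endpoint values f(3) = -63 and f(6) = -360 are both negative. Claim: f(t) < 0 for every t in (3, 6).
Shift to the endpoint 3: with t = 3 + u (0 < u < 3), one computes f(3 + u) = -u^3 - 13u^2 - 51u - 63.
All 4 nonzero coefficients of this polynomial in u are negative; hence for u > 0 the value is a sum of negative terms (the constant -63 among them).
Therefore f(t) < 0 throughout (3, 6), and f has no zero there.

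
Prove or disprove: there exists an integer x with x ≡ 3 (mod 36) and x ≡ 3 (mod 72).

x = 3

gcd(36, 72) = 36. A simultaneous solution exists iff 3 ≡ 3 (mod 36); here 3 mod 36 = 3 = 3 mod 36, so it does.
The smallest candidate x = 3 works directly: 3 ≡ 3 (mod 72).
Check: 3 mod 36 = 3, 3 mod 72 = 3. ✓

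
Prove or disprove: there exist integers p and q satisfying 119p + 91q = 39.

No such integers exist.

Both 119 and 91 are divisible by gcd(119, 91) = 7, hence so is any combination 119p + 91q.
But 39 is not a multiple of 7 (it leaves remainder 4).
Hence no integers p, q satisfy the equation.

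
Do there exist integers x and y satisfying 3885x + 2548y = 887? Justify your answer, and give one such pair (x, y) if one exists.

Both 3885 and 2548 are divisible by gcd(3885, 2548) = 7, hence so is any combination 3885x + 2548y.
But 887 is not a multiple of 7 (it leaves remainder 5).
So the equation is unsolvable over ℤ.

No such integers exist.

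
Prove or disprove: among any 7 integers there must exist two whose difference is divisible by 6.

Yes.

There are exactly 6 possible remainders on division by 6.
Placing 7 integers into 6 classes, some class receives at least two — say a and b.
Their difference a − b is then a multiple of 6.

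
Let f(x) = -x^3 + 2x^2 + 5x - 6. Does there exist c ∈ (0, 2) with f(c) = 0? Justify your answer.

Yes, f has a root in the interval.

f(0) = -6 and f(2) = 4, which have opposite signs.
f is continuous everywhere (it is a polynomial), in particular on [0, 2].
The Intermediate Value Theorem then guarantees some c ∈ (0, 2) with f(c) = 0.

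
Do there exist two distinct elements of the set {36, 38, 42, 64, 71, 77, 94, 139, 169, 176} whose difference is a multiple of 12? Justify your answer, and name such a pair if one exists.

Residues mod 12: 36↦0, 38↦2, 42↦6, 64↦4, 71↦11, 77↦5, 94↦10, 139↦7, 169↦1, 176↦8.
No residue repeats among the 10 elements, so no pair has difference ≡ 0 (mod 12).

There is no such pair.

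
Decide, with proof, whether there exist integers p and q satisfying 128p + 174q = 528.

p = 15, q = -8

Every value of 128p + 174q is a multiple of gcd(128, 174) = 2; since 2 ∣ 528, solutions exist.
Dividing through by 2 reduces the equation to 64p + 87q = 264.
Dividing repeatedly: 87 = 1·64 + 23, 64 = 2·23 + 18, 23 = 1·18 + 5, 18 = 3·5 + 3, 5 = 1·3 + 2, 3 = 1·2 + 1, 2 = 2·1 + 0.
Working back up the chain: 1 = 3 − 1·2 = 3 − (5 − 1·3) = −5 + 2·3 = −5 + 2·(18 − 3·5) = 2·18 − 7·5 = 2·18 − 7·(23 − 1·18) = −7·23 + 9·18 = −7·23 + 9·(64 − 2·23) = 9·64 − 25·23 = 9·64 − 25·(87 − 1·64) = −25·87 + 34·64. So 64·34 + 87·(-25) = 1.
Scaling by 264 gives the particular solution (p, q) = (8976, -6600).
Subtracting 103·87 from p and adding 103·64 to q gives the tidier solution (15, -8).
Check: 128·15 + 174·(-8) = 1920 − 1392 = 528. ✓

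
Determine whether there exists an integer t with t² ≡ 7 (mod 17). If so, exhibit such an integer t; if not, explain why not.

No such integer exists.

Since (17 − t)² ≡ t² (mod 17), it suffices to square t = 0, 1, …, 8: the residues are 0, 1, 4, 9, 16, 8, 2, 15, 13.
So the quadratic residues mod 17 are {0, 1, 2, 4, 8, 9, 13, 15, 16}, and 7 is not among them.
Hence no integer t has t² ≡ 7 (mod 17).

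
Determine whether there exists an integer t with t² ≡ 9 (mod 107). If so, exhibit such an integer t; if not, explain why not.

t = 3

Take t = 3. Then 3² = 9, and since 0 ≤ 9 < 107 this is already reduced: 3² ≡ 9 (mod 107).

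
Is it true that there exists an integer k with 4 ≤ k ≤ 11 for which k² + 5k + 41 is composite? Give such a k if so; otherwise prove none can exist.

At k = 7: 7² + 5·7 + 41 = 125 = 5·25, which is composite.

k = 7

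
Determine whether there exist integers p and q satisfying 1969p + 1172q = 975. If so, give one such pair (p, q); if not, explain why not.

Since gcd(1969, 1172) = 1, every integer is an integer combination of 1969 and 1172.
Dividing repeatedly: 1969 = 1·1172 + 797, 1172 = 1·797 + 375, 797 = 2·375 + 47, 375 = 7·47 + 46, 47 = 1·46 + 1, 46 = 46·1 + 0.
Working back up the chain: 1 = 47 − 1·46 = 47 − (375 − 7·47) = −375 + 8·47 = −375 + 8·(797 − 2·375) = 8·797 − 17·375 = 8·797 − 17·(1172 − 1·797) = −17·1172 + 25·797 = −17·1172 + 25·(1969 − 1·1172) = 25·1969 − 42·1172. So 1969·25 + 1172·(-42) = 1.
Multiplying through by 975: p = 25·975 = 24375, q = (-42)·975 = -40950 is a solution.
Subtracting 20·1172 from p and adding 20·1969 to q gives the tidier solution (935, -1570).
Check: 1969·935 + 1172·(-1570) = 1841015 − 1840040 = 975. ✓

p = 935, q = -1570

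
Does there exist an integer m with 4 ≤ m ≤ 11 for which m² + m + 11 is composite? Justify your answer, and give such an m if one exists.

At m = 10: 10² + 10 + 11 = 121 = 11·11, which is composite.

m = 10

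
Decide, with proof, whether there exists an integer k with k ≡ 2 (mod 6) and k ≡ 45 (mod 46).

No, no such integer exists.

Reduce both congruences modulo 2, which divides 6 and 46: they say k ≡ 2 (mod 2) and k ≡ 45 (mod 2).
However 2 ≡ 0 and 45 ≡ 1 (mod 2), and 0 ≠ 1.
Therefore no such k exists.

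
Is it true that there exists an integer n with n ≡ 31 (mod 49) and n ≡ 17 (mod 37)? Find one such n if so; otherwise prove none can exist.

n = 276

The moduli 49 and 37 are coprime, so by the Chinese Remainder Theorem a unique solution modulo 1813 exists.
Write n = 31 + 49t and require 31 + 49t ≡ 17 (mod 37), i.e. 49t ≡ 23 (mod 37).
49 ≡ 12 (mod 37), so this reads 12t ≡ 23 (mod 37). Invert 12 mod 37 by the Euclidean algorithm: 37 = 3·12 + 1, 12 = 12·1 + 0; back-substituting, 1 = 37 − 3·12. Hence 12·(-3) ≡ 1, so 12⁻¹ ≡ -3 ≡ 34 (mod 37).
Therefore t ≡ 34·23 = 782 ≡ 5 (mod 37).
With t = 5: n = 31 + 49·5 = 276.
Verify: 276 = 5·49 + 31 and 276 = 7·37 + 17. ✓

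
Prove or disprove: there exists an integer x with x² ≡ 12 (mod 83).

Take x = 57. Then 57² = 3249 = 39·83 + 12, so 57² ≡ 12 (mod 83).

x = 57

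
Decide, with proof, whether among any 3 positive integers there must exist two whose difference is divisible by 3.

Try 3 consecutive integers, 9, 10, 11. Their remainders mod 3 are 0, 1, 2 — pairwise different, as any 3 ≤ 3 consecutive integers have distinct residues.
No two share a residue, so no pair has difference divisible by 3; the claim fails for this set.

No, the set {9, 10, 11} is a counterexample.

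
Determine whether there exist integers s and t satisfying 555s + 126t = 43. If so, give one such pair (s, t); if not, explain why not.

gcd(555, 126) = 3, so every integer of the form 555s + 126t is a multiple of 3.
However 43 leaves remainder 1 on division by 3.
Hence no integers s, t satisfy the equation.

There are no such integers.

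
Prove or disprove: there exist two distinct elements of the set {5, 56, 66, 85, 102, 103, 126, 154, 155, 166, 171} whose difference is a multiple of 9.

The pair (56, 155) works.

Both 56 and 155 leave remainder 2 on division by 9; their difference 99 = 11·9 is a multiple of 9.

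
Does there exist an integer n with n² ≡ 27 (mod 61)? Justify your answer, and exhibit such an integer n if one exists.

n = 37 works: 37² = 1369, and 1369 − 27 = 1342 = 22·61.

n = 37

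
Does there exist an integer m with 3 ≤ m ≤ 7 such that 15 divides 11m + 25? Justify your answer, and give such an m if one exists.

The values of 11m + 25 for m = 3, 4, …, 7 are 58, 69, 80, 91, 102; reduced mod 15 these are 13, 9, 5, 1, 12.
None is 0, so 15 never divides 11m + 25 on this range.

No, no such integer m in that range exists.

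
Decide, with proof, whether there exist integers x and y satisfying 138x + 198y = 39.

Any value of 138x + 198y is a multiple of gcd(138, 198) = 6.
But 39 = 6·6 + 3, so 6 ∤ 39.
Therefore 138x + 198y = 39 has no solution in integers.

There are no such integers.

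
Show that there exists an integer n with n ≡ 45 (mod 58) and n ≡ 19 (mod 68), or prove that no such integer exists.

gcd(58, 68) = 2. A simultaneous solution exists iff 45 ≡ 19 (mod 2); here 45 mod 2 = 1 = 19 mod 2, so it does.
Write n = 45 + 58t. Then 58t ≡ 19 − 45 ≡ 42 (mod 68); dividing through by 2 gives 29t ≡ 21 (mod 34).
Invert 29 mod 34 by the Euclidean algorithm: 34 = 1·29 + 5, 29 = 5·5 + 4, 5 = 1·4 + 1, 4 = 4·1 + 0; back-substituting, 1 = 5 − 1·4 = 5 − (29 − 5·5) = −29 + 6·5 = −29 + 6·(34 − 1·29) = 6·34 − 7·29. Hence 29·(-7) ≡ 1, so 29⁻¹ ≡ -7 ≡ 27 (mod 34).
Multiplying by 27: t ≡ 27·21 = 567 ≡ 23 (mod 34).
Then n = 45 + 58·23 = 1379.
Indeed 1379 ≡ 45 (mod 58) and 1379 ≡ 19 (mod 68).

n = 1379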